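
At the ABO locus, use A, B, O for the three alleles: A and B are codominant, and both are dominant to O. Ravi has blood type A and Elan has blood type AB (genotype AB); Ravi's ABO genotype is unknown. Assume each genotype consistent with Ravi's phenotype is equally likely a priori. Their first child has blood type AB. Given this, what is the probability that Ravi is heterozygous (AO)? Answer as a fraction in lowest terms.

1/3

Possible genotypes: Ravi ∈ {AA, AO}; Elan ∈ {AB}.
Weight each parental genotype pair by prior × P(type-AB child):
  AA × AB: posterior weight 2/3.
  AO × AB: posterior weight 1/3.
Sum the posterior weight over pairs where Ravi is AO: 1/3.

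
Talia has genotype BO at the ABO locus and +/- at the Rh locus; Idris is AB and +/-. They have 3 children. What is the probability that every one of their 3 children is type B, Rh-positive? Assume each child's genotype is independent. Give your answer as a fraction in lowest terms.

ABO cross BO × AB → 1/4 A, 1/2 B, 1/4 AB.
Rh cross +/- × +/- → 3/4 Rh+, 1/4 Rh-; so P(type B, Rh-positive) = 1/2 × 3/4 = 3/8 per child.
All 3 independent: (3/8)^3 = 27/512.

27/512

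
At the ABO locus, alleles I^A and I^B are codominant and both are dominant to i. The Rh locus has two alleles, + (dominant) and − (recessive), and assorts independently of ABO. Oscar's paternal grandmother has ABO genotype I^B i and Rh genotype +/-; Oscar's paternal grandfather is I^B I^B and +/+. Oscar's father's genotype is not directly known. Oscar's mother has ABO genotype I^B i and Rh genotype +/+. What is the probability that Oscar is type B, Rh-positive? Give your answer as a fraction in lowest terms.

7/8

Oscar's father's ABO genotype from I^B i × I^B I^B: 1/2 I^B I^B, 1/2 I^B i.
Crossing each possibility with the mother I^B i and summing P(type B): 1/2·1 + 1/2·3/4 = 7/8.
Similarly for Rh via the father's Rh distribution: P(Rh+) = 1.
Independent loci: 7/8 × 1 = 7/8.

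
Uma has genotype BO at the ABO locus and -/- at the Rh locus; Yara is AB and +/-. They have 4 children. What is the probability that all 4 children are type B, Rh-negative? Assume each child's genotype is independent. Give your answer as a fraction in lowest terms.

ABO cross BO × AB → 1/4 A, 1/2 B, 1/4 AB.
Rh cross -/- × +/- → 1/2 Rh+, 1/2 Rh-; so P(type B, Rh-negative) = 1/2 × 1/2 = 1/4 per child.
All 4 independent: (1/4)^4 = 1/256.

1/256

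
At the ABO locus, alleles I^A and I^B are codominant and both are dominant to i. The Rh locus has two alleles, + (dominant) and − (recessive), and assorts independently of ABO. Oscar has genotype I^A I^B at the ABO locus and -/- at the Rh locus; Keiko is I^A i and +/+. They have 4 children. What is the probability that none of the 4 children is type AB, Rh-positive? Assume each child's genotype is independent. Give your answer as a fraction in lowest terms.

81/256

ABO cross I^A I^B × I^A i → 1/2 A, 1/4 B, 1/4 AB.
Rh cross -/- × +/+ → 1 Rh+; so P(type AB, Rh-positive) = 1/4 × 1 = 1/4 per child.
P(not type AB, Rh-positive) = 3/4 for one child; (3/4)^4 = 81/256.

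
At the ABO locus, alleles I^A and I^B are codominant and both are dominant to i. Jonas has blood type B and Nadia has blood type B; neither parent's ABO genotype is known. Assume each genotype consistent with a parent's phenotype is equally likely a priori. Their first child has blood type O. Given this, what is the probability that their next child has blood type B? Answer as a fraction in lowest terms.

3/4

Possible genotypes: Jonas ∈ {I^B I^B, I^B i}; Nadia ∈ {I^B I^B, I^B i}.
Weight each parental genotype pair by prior × P(type-O child):
  I^B i × I^B i: posterior weight 1; P(next child type B) = 3/4.
Weighted sum = 3/4.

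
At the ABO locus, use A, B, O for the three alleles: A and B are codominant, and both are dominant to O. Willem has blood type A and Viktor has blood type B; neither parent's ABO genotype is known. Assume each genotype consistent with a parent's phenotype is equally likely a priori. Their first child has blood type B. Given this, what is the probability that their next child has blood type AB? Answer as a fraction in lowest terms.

Possible genotypes: Willem ∈ {AA, AO}; Viktor ∈ {BB, BO}.
Weight each parental genotype pair by prior × P(type-B child):
  AO × BB: posterior weight 2/3; P(next child type AB) = 1/2.
  AO × BO: posterior weight 1/3; P(next child type AB) = 1/4.
Weighted sum = 5/12.

5/12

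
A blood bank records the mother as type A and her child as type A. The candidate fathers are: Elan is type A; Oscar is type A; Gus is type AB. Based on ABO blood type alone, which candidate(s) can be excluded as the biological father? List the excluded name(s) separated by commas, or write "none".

A candidate is excluded only if no genotype consistent with his phenotype could produce a type A child with a type A mother.
Every candidate has at least one consistent genotype combination, so none can be excluded.

none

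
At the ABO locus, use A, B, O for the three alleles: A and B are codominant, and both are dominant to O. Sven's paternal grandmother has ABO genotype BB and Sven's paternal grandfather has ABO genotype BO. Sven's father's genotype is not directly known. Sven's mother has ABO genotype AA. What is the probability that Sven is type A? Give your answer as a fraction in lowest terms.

1/4

Sven's father's ABO genotype from BB × BO: 1/2 BB, 1/2 BO.
Crossing each possibility with the mother AA and summing P(type A): 1/2·0 + 1/2·1/2 = 1/4.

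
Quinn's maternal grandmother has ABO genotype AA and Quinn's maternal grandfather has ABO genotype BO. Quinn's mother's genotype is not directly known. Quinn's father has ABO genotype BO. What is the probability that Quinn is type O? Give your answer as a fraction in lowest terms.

1/8

Quinn's mother's ABO genotype from AA × BO: 1/2 AB, 1/2 AO.
Crossing each possibility with the father BO and summing P(type O): 1/2·0 + 1/2·1/4 = 1/8.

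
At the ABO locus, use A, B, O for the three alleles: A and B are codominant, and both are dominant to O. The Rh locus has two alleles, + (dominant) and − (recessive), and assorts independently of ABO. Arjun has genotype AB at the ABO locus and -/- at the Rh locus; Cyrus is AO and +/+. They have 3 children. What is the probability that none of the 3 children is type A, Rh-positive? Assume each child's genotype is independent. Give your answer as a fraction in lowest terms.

1/8

ABO cross AB × AO → 1/2 A, 1/4 B, 1/4 AB.
Rh cross -/- × +/+ → 1 Rh+; so P(type A, Rh-positive) = 1/2 × 1 = 1/2 per child.
P(not type A, Rh-positive) = 1/2 for one child; (1/2)^3 = 1/8.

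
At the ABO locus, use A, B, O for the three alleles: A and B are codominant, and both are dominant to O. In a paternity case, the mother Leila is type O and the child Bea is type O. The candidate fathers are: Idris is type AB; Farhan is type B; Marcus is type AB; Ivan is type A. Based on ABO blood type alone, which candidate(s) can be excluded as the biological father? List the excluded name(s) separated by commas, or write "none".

Idris, Marcus

A candidate is excluded only if no genotype consistent with his phenotype could produce a type O child with a type O mother.
Idris (type AB): no genotype consistent with that phenotype can produce a type-O child with a type-O mother.
Marcus (type AB): no genotype consistent with that phenotype can produce a type-O child with a type-O mother.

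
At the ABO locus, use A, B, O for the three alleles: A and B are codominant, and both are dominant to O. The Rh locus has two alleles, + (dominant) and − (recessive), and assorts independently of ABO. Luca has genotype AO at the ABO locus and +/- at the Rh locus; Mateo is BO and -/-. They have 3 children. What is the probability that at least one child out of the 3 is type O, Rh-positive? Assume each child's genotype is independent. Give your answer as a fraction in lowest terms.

ABO cross AO × BO → 1/4 O, 1/4 A, 1/4 B, 1/4 AB.
Rh cross +/- × -/- → 1/2 Rh+, 1/2 Rh-; so P(type O, Rh-positive) = 1/4 × 1/2 = 1/8 per child.
P(none) = (7/8)^3 = 343/512; P(at least one) = 1 − 343/512 = 169/512.

169/512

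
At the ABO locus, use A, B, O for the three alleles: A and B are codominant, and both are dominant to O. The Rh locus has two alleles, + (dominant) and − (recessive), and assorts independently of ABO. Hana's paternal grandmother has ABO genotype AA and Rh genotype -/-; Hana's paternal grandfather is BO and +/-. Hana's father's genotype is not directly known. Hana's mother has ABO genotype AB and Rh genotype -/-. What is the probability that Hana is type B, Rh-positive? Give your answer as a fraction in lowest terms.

Hana's father's ABO genotype from AA × BO: 1/2 AB, 1/2 AO.
Crossing each possibility with the mother AB and summing P(type B): 1/2·1/4 + 1/2·1/4 = 1/4.
Similarly for Rh via the father's Rh distribution: P(Rh+) = 1/4.
Independent loci: 1/4 × 1/4 = 1/16.

1/16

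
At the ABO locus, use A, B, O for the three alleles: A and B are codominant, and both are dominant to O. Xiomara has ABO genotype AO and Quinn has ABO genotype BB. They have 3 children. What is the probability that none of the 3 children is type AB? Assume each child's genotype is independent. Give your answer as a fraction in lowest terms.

ABO cross AO × BB → 1/2 B, 1/2 AB.
So P(type AB) = 1/2 per child.
P(not type AB) = 1/2 for one child; (1/2)^3 = 1/8.

1/8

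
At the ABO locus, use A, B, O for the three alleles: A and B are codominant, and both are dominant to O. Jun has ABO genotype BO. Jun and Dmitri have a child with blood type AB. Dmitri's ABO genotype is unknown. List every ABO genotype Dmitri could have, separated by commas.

AA, AB, AO

For each candidate genotype of Dmitri, check whether crossing it with BO can produce every observed child phenotype.
  AA → possible child types {A, AB} ✓
  AB → possible child types {A, B, AB} ✓
  AO → possible child types {O, A, B, AB} ✓
  BB → possible child types {B} ✗
  BO → possible child types {O, B} ✗
  OO → possible child types {O, B} ✗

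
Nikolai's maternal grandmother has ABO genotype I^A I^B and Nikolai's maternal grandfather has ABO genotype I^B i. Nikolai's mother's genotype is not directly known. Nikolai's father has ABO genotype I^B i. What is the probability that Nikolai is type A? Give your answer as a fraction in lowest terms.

1/8

Nikolai's mother's ABO genotype from I^A I^B × I^B i: 1/4 I^A I^B, 1/4 I^A i, 1/4 I^B I^B, 1/4 I^B i.
Crossing each possibility with the father I^B i and summing P(type A): 1/4·1/4 + 1/4·1/4 + 1/4·0 + 1/4·0 = 1/8.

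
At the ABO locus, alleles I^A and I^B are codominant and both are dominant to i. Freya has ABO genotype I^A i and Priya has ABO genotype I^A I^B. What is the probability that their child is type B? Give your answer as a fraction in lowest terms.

ABO cross I^A i × I^A I^B → offspring phenotypes: 1/2 A, 1/4 B, 1/4 AB.
So P(type B) = 1/4.

1/4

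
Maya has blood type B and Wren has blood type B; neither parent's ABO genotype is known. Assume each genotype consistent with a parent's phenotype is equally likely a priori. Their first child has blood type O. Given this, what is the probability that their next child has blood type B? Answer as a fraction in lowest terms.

Possible genotypes: Maya ∈ {BB, BO}; Wren ∈ {BB, BO}.
Weight each parental genotype pair by prior × P(type-O child):
  BO × BO: posterior weight 1; P(next child type B) = 3/4.
Weighted sum = 3/4.

3/4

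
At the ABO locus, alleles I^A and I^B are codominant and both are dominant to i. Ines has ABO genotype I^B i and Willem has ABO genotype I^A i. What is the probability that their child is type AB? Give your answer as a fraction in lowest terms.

1/4

ABO cross I^B i × I^A i → offspring phenotypes: 1/4 O, 1/4 A, 1/4 B, 1/4 AB.
So P(type AB) = 1/4.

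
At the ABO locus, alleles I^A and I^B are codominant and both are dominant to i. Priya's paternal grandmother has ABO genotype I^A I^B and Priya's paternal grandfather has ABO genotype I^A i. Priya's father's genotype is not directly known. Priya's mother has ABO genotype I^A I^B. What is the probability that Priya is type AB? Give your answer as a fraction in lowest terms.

Priya's father's ABO genotype from I^A I^B × I^A i: 1/4 I^A I^A, 1/4 I^A I^B, 1/4 I^A i, 1/4 I^B i.
Crossing each possibility with the mother I^A I^B and summing P(type AB): 1/4·1/2 + 1/4·1/2 + 1/4·1/4 + 1/4·1/4 = 3/8.

3/8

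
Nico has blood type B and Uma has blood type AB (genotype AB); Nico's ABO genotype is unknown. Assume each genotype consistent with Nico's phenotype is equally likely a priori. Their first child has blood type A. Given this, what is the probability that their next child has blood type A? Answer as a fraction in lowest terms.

Possible genotypes: Nico ∈ {BB, BO}; Uma ∈ {AB}.
Weight each parental genotype pair by prior × P(type-A child):
  BO × AB: posterior weight 1; P(next child type A) = 1/4.
Weighted sum = 1/4.

1/4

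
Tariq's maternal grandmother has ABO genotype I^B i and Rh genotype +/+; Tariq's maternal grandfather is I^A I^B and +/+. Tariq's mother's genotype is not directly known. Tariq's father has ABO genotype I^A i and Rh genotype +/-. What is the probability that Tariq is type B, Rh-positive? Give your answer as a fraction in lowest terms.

Tariq's mother's ABO genotype from I^B i × I^A I^B: 1/4 I^A I^B, 1/4 I^A i, 1/4 I^B I^B, 1/4 I^B i.
Crossing each possibility with the father I^A i and summing P(type B): 1/4·1/4 + 1/4·0 + 1/4·1/2 + 1/4·1/4 = 1/4.
Similarly for Rh via the mother's Rh distribution: P(Rh+) = 1.
Independent loci: 1/4 × 1 = 1/4.

1/4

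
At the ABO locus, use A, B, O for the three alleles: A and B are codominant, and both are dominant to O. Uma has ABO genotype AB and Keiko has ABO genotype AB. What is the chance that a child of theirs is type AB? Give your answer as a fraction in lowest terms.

1/2

ABO cross AB × AB → offspring phenotypes: 1/4 A, 1/4 B, 1/2 AB.
So P(type AB) = 1/2.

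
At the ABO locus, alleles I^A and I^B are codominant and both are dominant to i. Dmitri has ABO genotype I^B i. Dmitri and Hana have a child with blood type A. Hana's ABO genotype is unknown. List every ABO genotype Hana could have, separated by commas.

For each candidate genotype of Hana, check whether crossing it with I^B i can produce every observed child phenotype.
  I^A I^A → possible child types {A, AB} ✓
  I^A I^B → possible child types {A, B, AB} ✓
  I^A i → possible child types {O, A, B, AB} ✓
  I^B I^B → possible child types {B} ✗
  I^B i → possible child types {O, B} ✗
  i i → possible child types {O, B} ✗

I^A I^A, I^A I^B, I^A i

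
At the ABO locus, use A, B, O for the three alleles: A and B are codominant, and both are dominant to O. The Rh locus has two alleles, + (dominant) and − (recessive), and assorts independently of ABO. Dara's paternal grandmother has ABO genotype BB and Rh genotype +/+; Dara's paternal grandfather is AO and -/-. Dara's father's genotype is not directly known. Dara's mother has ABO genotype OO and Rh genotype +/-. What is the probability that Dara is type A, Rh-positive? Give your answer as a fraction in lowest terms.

Dara's father's ABO genotype from BB × AO: 1/2 AB, 1/2 BO.
Crossing each possibility with the mother OO and summing P(type A): 1/2·1/2 + 1/2·0 = 1/4.
Similarly for Rh via the father's Rh distribution: P(Rh+) = 3/4.
Independent loci: 1/4 × 3/4 = 3/16.

3/16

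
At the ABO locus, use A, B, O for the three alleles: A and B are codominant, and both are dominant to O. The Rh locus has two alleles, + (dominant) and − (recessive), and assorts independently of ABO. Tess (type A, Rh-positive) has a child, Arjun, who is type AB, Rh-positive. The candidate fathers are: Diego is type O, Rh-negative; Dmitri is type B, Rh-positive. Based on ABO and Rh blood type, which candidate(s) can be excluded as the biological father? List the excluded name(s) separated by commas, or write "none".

Diego

A candidate is excluded only if no genotype consistent with his phenotype could produce a type AB, Rh-positive child with a type A, Rh-positive mother.
Diego (type O, Rh-): no genotype consistent with that phenotype can produce a type-AB Rh+ child with a type-A mother.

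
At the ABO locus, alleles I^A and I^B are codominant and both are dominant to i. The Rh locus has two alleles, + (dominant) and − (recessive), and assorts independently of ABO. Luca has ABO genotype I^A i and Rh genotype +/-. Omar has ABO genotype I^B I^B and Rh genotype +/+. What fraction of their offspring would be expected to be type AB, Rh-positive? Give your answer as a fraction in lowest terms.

1/2

ABO cross I^A i × I^B I^B → offspring phenotypes: 1/2 B, 1/2 AB.
Rh cross +/- × +/+ → 1 Rh+.
Independent loci: P(type AB, Rh-positive) = 1/2 × 1 = 1/2.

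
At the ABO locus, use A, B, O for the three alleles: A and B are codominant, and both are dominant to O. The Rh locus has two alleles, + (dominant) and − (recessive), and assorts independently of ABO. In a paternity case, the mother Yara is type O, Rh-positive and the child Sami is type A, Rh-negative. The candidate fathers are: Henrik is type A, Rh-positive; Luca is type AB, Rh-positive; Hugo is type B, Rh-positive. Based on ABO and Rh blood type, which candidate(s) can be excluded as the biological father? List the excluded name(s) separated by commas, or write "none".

A candidate is excluded only if no genotype consistent with his phenotype could produce a type A, Rh-negative child with a type O, Rh-positive mother.
Hugo (type B, Rh+): no genotype consistent with that phenotype can produce a type-A Rh- child with a type-O mother.

Hugo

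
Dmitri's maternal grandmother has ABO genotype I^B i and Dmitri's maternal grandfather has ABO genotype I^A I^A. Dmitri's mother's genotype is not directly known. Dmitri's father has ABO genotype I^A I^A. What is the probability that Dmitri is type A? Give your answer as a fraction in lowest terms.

3/4

Dmitri's mother's ABO genotype from I^B i × I^A I^A: 1/2 I^A I^B, 1/2 I^A i.
Crossing each possibility with the father I^A I^A and summing P(type A): 1/2·1/2 + 1/2·1 = 3/4.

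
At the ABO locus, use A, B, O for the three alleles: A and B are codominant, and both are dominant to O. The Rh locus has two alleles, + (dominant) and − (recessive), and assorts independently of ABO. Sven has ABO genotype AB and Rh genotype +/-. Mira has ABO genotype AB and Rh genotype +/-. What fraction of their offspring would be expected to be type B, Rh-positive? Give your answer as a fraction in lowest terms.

3/16

ABO cross AB × AB → offspring phenotypes: 1/4 A, 1/4 B, 1/2 AB.
Rh cross +/- × +/- → 3/4 Rh+, 1/4 Rh-.
Independent loci: P(type B, Rh-positive) = 1/4 × 3/4 = 3/16.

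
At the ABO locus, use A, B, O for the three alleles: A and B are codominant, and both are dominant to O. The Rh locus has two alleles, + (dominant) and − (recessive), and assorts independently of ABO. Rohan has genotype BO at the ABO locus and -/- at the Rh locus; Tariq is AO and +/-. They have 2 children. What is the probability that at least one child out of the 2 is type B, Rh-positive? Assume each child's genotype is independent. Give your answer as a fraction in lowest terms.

15/64

ABO cross BO × AO → 1/4 O, 1/4 A, 1/4 B, 1/4 AB.
Rh cross -/- × +/- → 1/2 Rh+, 1/2 Rh-; so P(type B, Rh-positive) = 1/4 × 1/2 = 1/8 per child.
P(none) = (7/8)^2 = 49/64; P(at least one) = 1 − 49/64 = 15/64.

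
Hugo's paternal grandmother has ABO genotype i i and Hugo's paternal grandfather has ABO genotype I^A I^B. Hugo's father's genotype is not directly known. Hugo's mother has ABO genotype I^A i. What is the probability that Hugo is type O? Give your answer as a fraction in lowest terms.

1/4

Hugo's father's ABO genotype from i i × I^A I^B: 1/2 I^A i, 1/2 I^B i.
Crossing each possibility with the mother I^A i and summing P(type O): 1/2·1/4 + 1/2·1/4 = 1/4.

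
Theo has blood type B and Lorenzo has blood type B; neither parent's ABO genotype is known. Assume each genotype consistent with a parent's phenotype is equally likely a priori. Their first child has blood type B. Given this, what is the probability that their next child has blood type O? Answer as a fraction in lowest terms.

Possible genotypes: Theo ∈ {I^B I^B, I^B i}; Lorenzo ∈ {I^B I^B, I^B i}.
Weight each parental genotype pair by prior × P(type-B child):
  I^B I^B × I^B I^B: posterior weight 4/15; P(next child type O) = 0.
  I^B I^B × I^B i: posterior weight 4/15; P(next child type O) = 0.
  I^B i × I^B I^B: posterior weight 4/15; P(next child type O) = 0.
  I^B i × I^B i: posterior weight 1/5; P(next child type O) = 1/4.
Weighted sum = 1/20.

1/20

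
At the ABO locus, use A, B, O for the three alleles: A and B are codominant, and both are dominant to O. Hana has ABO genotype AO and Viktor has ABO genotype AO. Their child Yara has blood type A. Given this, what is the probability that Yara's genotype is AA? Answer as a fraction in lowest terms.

1/3

Cross AO × AO → 1/4 AA, 1/2 AO, 1/4 OO.
Type-A genotypes among offspring: AA (1/4), AO (1/2); total 3/4.
P(AA | type A) = (1/4) / (3/4) = 1/3.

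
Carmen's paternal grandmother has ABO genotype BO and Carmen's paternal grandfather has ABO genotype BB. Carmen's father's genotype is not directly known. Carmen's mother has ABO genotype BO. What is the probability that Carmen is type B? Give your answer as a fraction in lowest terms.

7/8

Carmen's father's ABO genotype from BO × BB: 1/2 BB, 1/2 BO.
Crossing each possibility with the mother BO and summing P(type B): 1/2·1 + 1/2·3/4 = 7/8.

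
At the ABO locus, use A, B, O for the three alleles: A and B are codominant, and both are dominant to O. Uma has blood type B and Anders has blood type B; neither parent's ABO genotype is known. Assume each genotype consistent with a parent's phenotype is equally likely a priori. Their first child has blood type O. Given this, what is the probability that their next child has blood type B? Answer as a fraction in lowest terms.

3/4

Possible genotypes: Uma ∈ {BB, BO}; Anders ∈ {BB, BO}.
Weight each parental genotype pair by prior × P(type-O child):
  BO × BO: posterior weight 1; P(next child type B) = 3/4.
Weighted sum = 3/4.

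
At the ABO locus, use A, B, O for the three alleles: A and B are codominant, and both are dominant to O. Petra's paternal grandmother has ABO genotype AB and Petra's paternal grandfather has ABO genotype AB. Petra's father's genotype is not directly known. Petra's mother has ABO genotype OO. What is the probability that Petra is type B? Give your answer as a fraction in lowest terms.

1/2

Petra's father's ABO genotype from AB × AB: 1/4 AA, 1/2 AB, 1/4 BB.
Crossing each possibility with the mother OO and summing P(type B): 1/4·0 + 1/2·1/2 + 1/4·1 = 1/2.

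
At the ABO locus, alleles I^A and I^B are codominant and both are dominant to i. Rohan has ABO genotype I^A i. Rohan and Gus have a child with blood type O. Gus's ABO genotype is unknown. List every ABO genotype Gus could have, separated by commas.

For each candidate genotype of Gus, check whether crossing it with I^A i can produce every observed child phenotype.
  I^A I^A → possible child types {A} ✗
  I^A I^B → possible child types {A, B, AB} ✗
  I^A i → possible child types {O, A} ✓
  I^B I^B → possible child types {B, AB} ✗
  I^B i → possible child types {O, A, B, AB} ✓
  i i → possible child types {O, A} ✓

I^A i, I^B i, i i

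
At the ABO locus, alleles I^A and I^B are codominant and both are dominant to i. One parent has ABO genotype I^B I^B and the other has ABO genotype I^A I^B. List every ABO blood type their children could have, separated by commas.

B, AB

Gametes from I^B I^B × I^A I^B give offspring ABO genotypes I^A I^B, I^B I^B, i.e. phenotypes B, AB.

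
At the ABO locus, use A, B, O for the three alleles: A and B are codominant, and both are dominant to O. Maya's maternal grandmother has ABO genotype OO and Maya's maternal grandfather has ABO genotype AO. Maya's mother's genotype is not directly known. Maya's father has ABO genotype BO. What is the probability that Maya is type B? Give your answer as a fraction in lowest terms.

3/8

Maya's mother's ABO genotype from OO × AO: 1/2 AO, 1/2 OO.
Crossing each possibility with the father BO and summing P(type B): 1/2·1/4 + 1/2·1/2 = 3/8.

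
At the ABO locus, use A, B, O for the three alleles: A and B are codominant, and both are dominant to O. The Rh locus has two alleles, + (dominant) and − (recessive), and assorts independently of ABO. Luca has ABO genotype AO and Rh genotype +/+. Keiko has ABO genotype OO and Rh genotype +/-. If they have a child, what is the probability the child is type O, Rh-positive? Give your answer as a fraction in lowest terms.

ABO cross AO × OO → offspring phenotypes: 1/2 O, 1/2 A.
Rh cross +/+ × +/- → 1 Rh+.
Independent loci: P(type O, Rh-positive) = 1/2 × 1 = 1/2.

1/2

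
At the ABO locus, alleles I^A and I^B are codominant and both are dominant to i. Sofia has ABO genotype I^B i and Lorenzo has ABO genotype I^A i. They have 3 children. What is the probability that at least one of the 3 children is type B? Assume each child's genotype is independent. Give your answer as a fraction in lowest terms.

ABO cross I^B i × I^A i → 1/4 O, 1/4 A, 1/4 B, 1/4 AB.
So P(type B) = 1/4 per child.
P(none) = (3/4)^3 = 27/64; P(at least one) = 1 − 27/64 = 37/64.

37/64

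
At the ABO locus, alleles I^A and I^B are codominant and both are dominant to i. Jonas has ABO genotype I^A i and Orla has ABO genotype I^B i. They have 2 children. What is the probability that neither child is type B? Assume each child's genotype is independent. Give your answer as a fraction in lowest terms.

9/16

ABO cross I^A i × I^B i → 1/4 O, 1/4 A, 1/4 B, 1/4 AB.
So P(type B) = 1/4 per child.
P(not type B) = 3/4 for one child; (3/4)^2 = 9/16.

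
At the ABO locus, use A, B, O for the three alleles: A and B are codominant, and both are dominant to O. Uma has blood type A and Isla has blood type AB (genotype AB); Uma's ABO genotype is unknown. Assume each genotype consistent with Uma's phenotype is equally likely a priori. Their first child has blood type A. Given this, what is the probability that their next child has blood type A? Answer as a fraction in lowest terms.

Possible genotypes: Uma ∈ {AA, AO}; Isla ∈ {AB}.
Weight each parental genotype pair by prior × P(type-A child):
  AA × AB: posterior weight 1/2; P(next child type A) = 1/2.
  AO × AB: posterior weight 1/2; P(next child type A) = 1/2.
Weighted sum = 1/2.

1/2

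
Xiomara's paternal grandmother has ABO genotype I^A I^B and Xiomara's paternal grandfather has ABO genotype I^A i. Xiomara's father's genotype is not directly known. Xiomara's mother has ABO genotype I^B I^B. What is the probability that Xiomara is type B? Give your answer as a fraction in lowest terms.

Xiomara's father's ABO genotype from I^A I^B × I^A i: 1/4 I^A I^A, 1/4 I^A I^B, 1/4 I^A i, 1/4 I^B i.
Crossing each possibility with the mother I^B I^B and summing P(type B): 1/4·0 + 1/4·1/2 + 1/4·1/2 + 1/4·1 = 1/2.

1/2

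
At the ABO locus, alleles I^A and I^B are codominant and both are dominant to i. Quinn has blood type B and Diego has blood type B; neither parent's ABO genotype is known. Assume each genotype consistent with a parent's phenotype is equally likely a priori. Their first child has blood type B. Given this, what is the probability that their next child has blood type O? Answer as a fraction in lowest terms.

1/20

Possible genotypes: Quinn ∈ {I^B I^B, I^B i}; Diego ∈ {I^B I^B, I^B i}.
Weight each parental genotype pair by prior × P(type-B child):
  I^B I^B × I^B I^B: posterior weight 4/15; P(next child type O) = 0.
  I^B I^B × I^B i: posterior weight 4/15; P(next child type O) = 0.
  I^B i × I^B I^B: posterior weight 4/15; P(next child type O) = 0.
  I^B i × I^B i: posterior weight 1/5; P(next child type O) = 1/4.
Weighted sum = 1/20.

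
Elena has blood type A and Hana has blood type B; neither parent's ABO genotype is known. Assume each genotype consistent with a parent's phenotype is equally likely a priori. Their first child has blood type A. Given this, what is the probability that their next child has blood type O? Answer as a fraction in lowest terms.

Possible genotypes: Elena ∈ {AA, AO}; Hana ∈ {BB, BO}.
Weight each parental genotype pair by prior × P(type-A child):
  AA × BO: posterior weight 2/3; P(next child type O) = 0.
  AO × BO: posterior weight 1/3; P(next child type O) = 1/4.
Weighted sum = 1/12.

1/12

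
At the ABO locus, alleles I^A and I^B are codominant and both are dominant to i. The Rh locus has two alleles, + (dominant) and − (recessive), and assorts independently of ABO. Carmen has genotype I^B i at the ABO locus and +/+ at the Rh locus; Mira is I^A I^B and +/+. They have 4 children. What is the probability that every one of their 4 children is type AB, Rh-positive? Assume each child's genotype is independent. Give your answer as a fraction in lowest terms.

ABO cross I^B i × I^A I^B → 1/4 A, 1/2 B, 1/4 AB.
Rh cross +/+ × +/+ → 1 Rh+; so P(type AB, Rh-positive) = 1/4 × 1 = 1/4 per child.
All 4 independent: (1/4)^4 = 1/256.

1/256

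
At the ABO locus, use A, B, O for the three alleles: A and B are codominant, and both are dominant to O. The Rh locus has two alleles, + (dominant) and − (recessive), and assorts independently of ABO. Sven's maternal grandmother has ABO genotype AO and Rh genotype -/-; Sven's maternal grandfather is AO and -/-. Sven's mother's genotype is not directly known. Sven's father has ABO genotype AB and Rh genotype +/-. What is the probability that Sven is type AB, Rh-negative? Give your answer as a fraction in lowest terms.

Sven's mother's ABO genotype from AO × AO: 1/4 AA, 1/2 AO, 1/4 OO.
Crossing each possibility with the father AB and summing P(type AB): 1/4·1/2 + 1/2·1/4 + 1/4·0 = 1/4.
Similarly for Rh via the mother's Rh distribution: P(Rh-) = 1/2.
Independent loci: 1/4 × 1/2 = 1/8.

1/8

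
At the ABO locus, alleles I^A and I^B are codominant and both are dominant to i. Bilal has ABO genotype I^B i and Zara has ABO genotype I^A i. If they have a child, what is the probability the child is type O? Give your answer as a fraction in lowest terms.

1/4

ABO cross I^B i × I^A i → offspring phenotypes: 1/4 O, 1/4 A, 1/4 B, 1/4 AB.
So P(type O) = 1/4.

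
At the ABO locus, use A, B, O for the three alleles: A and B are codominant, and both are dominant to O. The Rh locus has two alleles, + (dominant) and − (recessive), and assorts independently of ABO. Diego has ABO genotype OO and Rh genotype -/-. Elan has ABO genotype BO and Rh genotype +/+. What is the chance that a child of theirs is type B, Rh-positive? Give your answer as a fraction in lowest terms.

1/2

ABO cross OO × BO → offspring phenotypes: 1/2 O, 1/2 B.
Rh cross -/- × +/+ → 1 Rh+.
Independent loci: P(type B, Rh-positive) = 1/2 × 1 = 1/2.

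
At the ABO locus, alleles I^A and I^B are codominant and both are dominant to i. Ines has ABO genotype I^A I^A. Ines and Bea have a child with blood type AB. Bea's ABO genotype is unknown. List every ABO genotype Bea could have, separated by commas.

For each candidate genotype of Bea, check whether crossing it with I^A I^A can produce every observed child phenotype.
  I^A I^A → possible child types {A} ✗
  I^A I^B → possible child types {A, AB} ✓
  I^A i → possible child types {A} ✗
  I^B I^B → possible child types {AB} ✓
  I^B i → possible child types {A, AB} ✓
  i i → possible child types {A} ✗

I^A I^B, I^B I^B, I^B i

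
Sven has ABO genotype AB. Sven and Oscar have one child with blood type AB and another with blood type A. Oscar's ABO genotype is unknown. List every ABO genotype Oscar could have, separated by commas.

For each candidate genotype of Oscar, check whether crossing it with AB can produce every observed child phenotype.
  AA → possible child types {A, AB} ✓
  AB → possible child types {A, B, AB} ✓
  AO → possible child types {A, B, AB} ✓
  BB → possible child types {B, AB} ✗
  BO → possible child types {A, B, AB} ✓
  OO → possible child types {A, B} ✗

AA, AB, AO, BO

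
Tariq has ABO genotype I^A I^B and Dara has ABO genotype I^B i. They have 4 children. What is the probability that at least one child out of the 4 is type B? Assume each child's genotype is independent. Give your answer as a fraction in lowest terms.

ABO cross I^A I^B × I^B i → 1/4 A, 1/2 B, 1/4 AB.
So P(type B) = 1/2 per child.
P(none) = (1/2)^4 = 1/16; P(at least one) = 1 − 1/16 = 15/16.

15/16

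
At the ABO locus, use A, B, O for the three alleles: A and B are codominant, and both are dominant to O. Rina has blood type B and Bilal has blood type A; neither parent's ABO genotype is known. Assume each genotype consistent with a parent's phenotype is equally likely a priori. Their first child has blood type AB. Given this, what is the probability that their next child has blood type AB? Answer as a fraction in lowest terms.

Possible genotypes: Rina ∈ {BB, BO}; Bilal ∈ {AA, AO}.
Weight each parental genotype pair by prior × P(type-AB child):
  BB × AA: posterior weight 4/9; P(next child type AB) = 1.
  BB × AO: posterior weight 2/9; P(next child type AB) = 1/2.
  BO × AA: posterior weight 2/9; P(next child type AB) = 1/2.
  BO × AO: posterior weight 1/9; P(next child type AB) = 1/4.
Weighted sum = 25/36.

25/36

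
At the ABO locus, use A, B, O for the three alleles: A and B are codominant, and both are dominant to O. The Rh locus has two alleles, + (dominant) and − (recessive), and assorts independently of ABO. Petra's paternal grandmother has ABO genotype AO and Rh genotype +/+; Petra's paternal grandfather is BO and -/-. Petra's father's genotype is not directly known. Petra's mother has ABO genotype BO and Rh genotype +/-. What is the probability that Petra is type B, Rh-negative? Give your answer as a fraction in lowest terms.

Petra's father's ABO genotype from AO × BO: 1/4 AB, 1/4 AO, 1/4 BO, 1/4 OO.
Crossing each possibility with the mother BO and summing P(type B): 1/4·1/2 + 1/4·1/4 + 1/4·3/4 + 1/4·1/2 = 1/2.
Similarly for Rh via the father's Rh distribution: P(Rh-) = 1/4.
Independent loci: 1/2 × 1/4 = 1/8.

1/8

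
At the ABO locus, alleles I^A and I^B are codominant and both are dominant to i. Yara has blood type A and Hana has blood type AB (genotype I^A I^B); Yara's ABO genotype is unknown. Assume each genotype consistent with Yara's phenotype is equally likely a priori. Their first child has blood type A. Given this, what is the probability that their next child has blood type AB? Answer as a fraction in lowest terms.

3/8

Possible genotypes: Yara ∈ {I^A I^A, I^A i}; Hana ∈ {I^A I^B}.
Weight each parental genotype pair by prior × P(type-A child):
  I^A I^A × I^A I^B: posterior weight 1/2; P(next child type AB) = 1/2.
  I^A i × I^A I^B: posterior weight 1/2; P(next child type AB) = 1/4.
Weighted sum = 3/8.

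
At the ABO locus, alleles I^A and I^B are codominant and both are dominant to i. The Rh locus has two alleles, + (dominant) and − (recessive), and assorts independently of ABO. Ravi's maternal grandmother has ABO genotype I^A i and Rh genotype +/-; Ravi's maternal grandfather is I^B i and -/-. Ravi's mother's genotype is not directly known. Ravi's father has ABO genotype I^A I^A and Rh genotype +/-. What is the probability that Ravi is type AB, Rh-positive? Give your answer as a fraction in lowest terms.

Ravi's mother's ABO genotype from I^A i × I^B i: 1/4 I^A I^B, 1/4 I^A i, 1/4 I^B i, 1/4 i i.
Crossing each possibility with the father I^A I^A and summing P(type AB): 1/4·1/2 + 1/4·0 + 1/4·1/2 + 1/4·0 = 1/4.
Similarly for Rh via the mother's Rh distribution: P(Rh+) = 5/8.
Independent loci: 1/4 × 5/8 = 5/32.

5/32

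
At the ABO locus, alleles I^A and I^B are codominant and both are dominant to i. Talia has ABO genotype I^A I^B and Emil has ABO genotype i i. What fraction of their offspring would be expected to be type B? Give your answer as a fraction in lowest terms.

ABO cross I^A I^B × i i → offspring phenotypes: 1/2 A, 1/2 B.
So P(type B) = 1/2.

1/2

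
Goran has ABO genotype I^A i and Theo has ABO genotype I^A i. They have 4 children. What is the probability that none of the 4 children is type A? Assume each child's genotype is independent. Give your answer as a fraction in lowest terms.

1/256

ABO cross I^A i × I^A i → 1/4 O, 3/4 A.
So P(type A) = 3/4 per child.
P(not type A) = 1/4 for one child; (1/4)^4 = 1/256.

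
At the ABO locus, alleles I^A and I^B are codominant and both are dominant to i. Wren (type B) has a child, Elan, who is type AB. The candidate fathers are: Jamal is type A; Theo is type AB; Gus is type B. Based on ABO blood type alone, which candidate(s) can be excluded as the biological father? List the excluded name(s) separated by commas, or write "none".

Gus

A candidate is excluded only if no genotype consistent with his phenotype could produce a type AB child with a type B mother.
Gus (type B): no genotype consistent with that phenotype can produce a type-AB child with a type-B mother.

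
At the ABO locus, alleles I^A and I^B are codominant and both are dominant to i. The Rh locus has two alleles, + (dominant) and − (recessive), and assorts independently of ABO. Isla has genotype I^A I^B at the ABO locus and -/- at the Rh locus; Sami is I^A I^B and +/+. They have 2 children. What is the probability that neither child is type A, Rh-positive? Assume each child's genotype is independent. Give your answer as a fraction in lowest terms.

9/16

ABO cross I^A I^B × I^A I^B → 1/4 A, 1/4 B, 1/2 AB.
Rh cross -/- × +/+ → 1 Rh+; so P(type A, Rh-positive) = 1/4 × 1 = 1/4 per child.
P(not type A, Rh-positive) = 3/4 for one child; (3/4)^2 = 9/16.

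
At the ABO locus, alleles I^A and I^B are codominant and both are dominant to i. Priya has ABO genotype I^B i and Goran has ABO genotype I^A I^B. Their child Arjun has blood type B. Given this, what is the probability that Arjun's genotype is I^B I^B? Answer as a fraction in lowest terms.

Cross I^B i × I^A I^B → 1/4 I^A I^B, 1/4 I^A i, 1/4 I^B I^B, 1/4 I^B i.
Type-B genotypes among offspring: I^B I^B (1/4), I^B i (1/4); total 1/2.
P(I^B I^B | type B) = (1/4) / (1/2) = 1/2.

1/2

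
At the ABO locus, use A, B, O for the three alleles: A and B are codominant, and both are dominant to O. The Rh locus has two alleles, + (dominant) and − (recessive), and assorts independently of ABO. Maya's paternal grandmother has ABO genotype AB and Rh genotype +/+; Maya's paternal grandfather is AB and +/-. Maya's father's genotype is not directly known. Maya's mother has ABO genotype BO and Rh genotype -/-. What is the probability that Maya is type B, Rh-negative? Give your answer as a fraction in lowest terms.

Maya's father's ABO genotype from AB × AB: 1/4 AA, 1/2 AB, 1/4 BB.
Crossing each possibility with the mother BO and summing P(type B): 1/4·0 + 1/2·1/2 + 1/4·1 = 1/2.
Similarly for Rh via the father's Rh distribution: P(Rh-) = 1/4.
Independent loci: 1/2 × 1/4 = 1/8.

1/8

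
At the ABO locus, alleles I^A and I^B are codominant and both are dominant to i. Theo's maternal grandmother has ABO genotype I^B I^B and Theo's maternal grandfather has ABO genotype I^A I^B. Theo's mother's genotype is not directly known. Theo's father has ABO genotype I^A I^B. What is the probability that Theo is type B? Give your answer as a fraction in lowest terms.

Theo's mother's ABO genotype from I^B I^B × I^A I^B: 1/2 I^A I^B, 1/2 I^B I^B.
Crossing each possibility with the father I^A I^B and summing P(type B): 1/2·1/4 + 1/2·1/2 = 3/8.

3/8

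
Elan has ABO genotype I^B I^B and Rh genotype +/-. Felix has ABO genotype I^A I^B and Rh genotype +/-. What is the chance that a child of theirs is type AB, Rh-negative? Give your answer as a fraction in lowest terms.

1/8

ABO cross I^B I^B × I^A I^B → offspring phenotypes: 1/2 B, 1/2 AB.
Rh cross +/- × +/- → 3/4 Rh+, 1/4 Rh-.
Independent loci: P(type AB, Rh-negative) = 1/2 × 1/4 = 1/8.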